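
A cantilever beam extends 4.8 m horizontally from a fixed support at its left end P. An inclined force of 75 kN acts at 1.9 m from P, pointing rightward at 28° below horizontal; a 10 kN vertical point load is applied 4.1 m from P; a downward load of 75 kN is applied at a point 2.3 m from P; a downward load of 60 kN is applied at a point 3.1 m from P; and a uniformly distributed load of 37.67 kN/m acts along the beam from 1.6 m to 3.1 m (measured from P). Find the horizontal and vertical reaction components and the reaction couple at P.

Resultant of the distributed load: 37.67 × 1.5 = 56.505 kN at 2.35 m from P.
ΣF_x = 0: P_x + 75·cos28° = 0 → P_x = -66.22 kN.
ΣF_y = 0: P_y − 75·sin28° − 10 − 75 − 60 − 37.67·1.5 = 0 → P_y = 236.7 kN.
ΣM about P: M_P − 75·sin28°·1.9 − 10·4.1 − 75·2.3 − 60·3.1 − (37.67·1.5)·2.35 = 0 → M_P = 599.2 kN·m.

P_x = -66.22 kN, P_y = 236.7 kN, M_P = 599.2 kN·m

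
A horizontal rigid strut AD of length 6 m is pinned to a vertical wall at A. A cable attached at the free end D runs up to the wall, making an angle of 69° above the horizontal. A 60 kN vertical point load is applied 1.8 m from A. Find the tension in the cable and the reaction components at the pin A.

ΣM about A: T·sin69°·6 − 60·1.8 = 0 → T = 108/(6·0.93358) = 19.2806 ≈ 19.28 kN.
ΣF_x = 0: A_x − T·cos69° = 0 → A_x = 19.2806 × 0.358368 = 6.910 kN.
ΣF_y = 0: A_y + T·sin69° − 60 = 0 → A_y = 60 − 19.2806 × 0.93358 = 42.00 kN.

T = 19.28 kN, A_x = 6.910 kN, A_y = 42.00 kN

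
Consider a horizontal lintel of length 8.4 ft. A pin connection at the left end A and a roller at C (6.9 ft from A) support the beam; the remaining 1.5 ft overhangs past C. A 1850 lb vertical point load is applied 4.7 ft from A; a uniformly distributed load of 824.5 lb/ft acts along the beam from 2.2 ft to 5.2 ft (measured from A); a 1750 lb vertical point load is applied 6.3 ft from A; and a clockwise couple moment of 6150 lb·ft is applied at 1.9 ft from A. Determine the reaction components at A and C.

A_x = 0, A_y = 997.9 lb, C_y = 5076 lb

Resultant of the distributed load: 824.5 × 3 = 2473.5 lb at 3.7 ft from A.
Taking moments about A: C_y·6.9 − 1850·4.7 − (824.5·3)·3.7 − 1750·6.3 − 6150 = 0 → C_y = 35021.95/6.9 = 5075.64 ≈ 5076 lb.
ΣF_y = 0: A_y + 5075.64 − 1850 − 824.5·3 − 1750 = 0 → A_y = 997.9 lb.
ΣF_x = 0: no horizontal applied forces, so A_x = 0.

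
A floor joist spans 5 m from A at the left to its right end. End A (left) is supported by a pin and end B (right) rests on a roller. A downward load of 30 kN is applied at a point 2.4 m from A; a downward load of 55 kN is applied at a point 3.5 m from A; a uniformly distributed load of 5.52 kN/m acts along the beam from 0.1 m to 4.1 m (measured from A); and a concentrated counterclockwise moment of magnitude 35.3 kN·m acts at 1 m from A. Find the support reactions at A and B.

Resultant of the distributed load: 5.52 × 4 = 22.08 kN at 2.1 m from A.
ΣM about A: B_y·5 − 30·2.4 − 55·3.5 − (5.52·4)·2.1 + 35.3 = 0 → B_y = 275.568/5 = 55.1136 ≈ 55.11 kN.
ΣF_y = 0: A_y + 55.1136 − 30 − 55 − 5.52·4 = 0 → A_y = 51.97 kN.
ΣF_x = 0: no horizontal applied forces, so A_x = 0.

A_x = 0, A_y = 51.97 kN, B_y = 55.11 kN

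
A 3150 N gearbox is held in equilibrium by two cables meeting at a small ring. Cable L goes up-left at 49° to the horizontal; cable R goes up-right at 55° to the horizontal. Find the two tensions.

ΣF_x = 0: −T_L·cos49° + T_R·cos55° = 0 → T_R = 1.1438·T_L.
ΣF_y = 0: T_L·sin49° + T_R·sin55° = 3150.
Substitute: T_L·(0.75471 + 1.1438·0.819152) = 3150 → T_L = 1862.08 ≈ 1862 N.
Then T_R = 1.1438 × 1862.08 = 2130 N.

T_L = 1862 N, T_R = 2130 N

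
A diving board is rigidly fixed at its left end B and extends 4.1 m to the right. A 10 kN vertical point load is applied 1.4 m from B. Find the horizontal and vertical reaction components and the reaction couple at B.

ΣF_x = 0: B_x = 0.
ΣF_y = 0: B_y − 10 = 0 → B_y = 10.00 kN.
ΣM about B: M_B − 10·1.4 = 0 → M_B = 14.00 kN·m.

B_x = 0, B_y = 10.00 kN, M_B = 14.00 kN·m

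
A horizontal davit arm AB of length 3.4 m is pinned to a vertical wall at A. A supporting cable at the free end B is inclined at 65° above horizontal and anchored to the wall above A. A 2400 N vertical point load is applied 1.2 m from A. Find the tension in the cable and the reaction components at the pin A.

ΣM about A: T·sin65°·3.4 − 2400·1.2 = 0 → T = 2880/(3.4·0.906308) = 934.626 ≈ 934.6 N.
ΣF_x = 0: A_x − T·cos65° = 0 → A_x = 934.626 × 0.422618 = 395.0 N.
ΣF_y = 0: A_y + T·sin65° − 2400 = 0 → A_y = 2400 − 934.626 × 0.906308 = 1553 N.

T = 934.6 N, A_x = 395.0 N, A_y = 1553 N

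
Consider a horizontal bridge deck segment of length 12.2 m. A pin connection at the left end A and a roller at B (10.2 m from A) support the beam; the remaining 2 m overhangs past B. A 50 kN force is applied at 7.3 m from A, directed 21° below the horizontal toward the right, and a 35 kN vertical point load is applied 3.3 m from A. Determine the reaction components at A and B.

Moments about A: B_y·10.2 − 50·sin21°·7.3 − 35·3.3 = 0 → B_y = 246.304/10.2 = 24.1475 ≈ 24.15 kN.
ΣF_y = 0: A_y + 24.1475 − 50·sin21° − 35 = 0 → A_y = 28.77 kN.
ΣF_x = 0: A_x + 50·cos21° = 0 → A_x = -46.68 kN.

A_x = -46.68 kN, A_y = 28.77 kN, B_y = 24.15 kN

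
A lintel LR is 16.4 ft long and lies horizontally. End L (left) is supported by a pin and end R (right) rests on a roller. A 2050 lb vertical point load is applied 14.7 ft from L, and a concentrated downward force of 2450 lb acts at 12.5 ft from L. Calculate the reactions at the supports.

L_x = 0, L_y = 795.1 lb, R_y = 3705 lb

Taking moments about L: R_y·16.4 − 2050·14.7 − 2450·12.5 = 0 → R_y = 60760/16.4 = 3704.88 ≈ 3705 lb.
ΣF_y = 0: L_y + 3704.88 − 2050 − 2450 = 0 → L_y = 795.1 lb.
ΣF_x = 0: no horizontal applied forces, so L_x = 0.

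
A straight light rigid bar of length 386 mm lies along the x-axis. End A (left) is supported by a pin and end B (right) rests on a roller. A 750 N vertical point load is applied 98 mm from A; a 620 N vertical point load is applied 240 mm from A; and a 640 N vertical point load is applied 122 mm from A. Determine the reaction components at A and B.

A_x = 0, A_y = 1232 N, B_y = 778.2 N

ΣM about A: B_y·386 − 750·98 − 620·240 − 640·122 = 0 → B_y = 300380/386 = 778.187 ≈ 778.2 N.
ΣF_y = 0: A_y + 778.187 − 750 − 620 − 640 = 0 → A_y = 1232 N.
ΣF_x = 0: no horizontal applied forces, so A_x = 0.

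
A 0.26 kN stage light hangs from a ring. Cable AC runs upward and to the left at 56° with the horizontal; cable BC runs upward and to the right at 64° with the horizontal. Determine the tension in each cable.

T_AC = 0.1316 kN, T_BC = 0.1679 kN

ΣF_x = 0: −T_AC·cos56° + T_BC·cos64° = 0 → T_BC = 1.27562·T_AC.
ΣF_y = 0: T_AC·sin56° + T_BC·sin64° = 0.26.
Substitute: T_AC·(0.829038 + 1.27562·0.898794) = 0.26 → T_AC = 0.131608 ≈ 0.1316 kN.
Then T_BC = 1.27562 × 0.131608 = 0.1679 kN.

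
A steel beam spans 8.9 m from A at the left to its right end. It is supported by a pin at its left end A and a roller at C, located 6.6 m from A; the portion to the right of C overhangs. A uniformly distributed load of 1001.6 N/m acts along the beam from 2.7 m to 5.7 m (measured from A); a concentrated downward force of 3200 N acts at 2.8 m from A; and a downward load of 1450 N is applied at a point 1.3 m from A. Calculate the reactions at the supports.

Resultant of the distributed load: 1001.6 × 3 = 3004.8 N at 4.2 m from A.
Taking moments about A: C_y·6.6 − (1001.6·3)·4.2 − 3200·2.8 − 1450·1.3 = 0 → C_y = 23465.16/6.6 = 3555.33 ≈ 3555 N.
ΣF_y = 0: A_y + 3555.33 − 1001.6·3 − 3200 − 1450 = 0 → A_y = 4099 N.
ΣF_x = 0: no horizontal applied forces, so A_x = 0.

A_x = 0, A_y = 4099 N, C_y = 3555 N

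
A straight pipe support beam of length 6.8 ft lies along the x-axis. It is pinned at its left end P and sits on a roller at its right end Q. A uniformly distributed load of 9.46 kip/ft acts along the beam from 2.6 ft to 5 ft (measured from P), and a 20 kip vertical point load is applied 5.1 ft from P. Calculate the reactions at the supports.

P_x = 0, P_y = 15.02 kip, Q_y = 27.69 kip

Resultant of the distributed load: 9.46 × 2.4 = 22.704 kip at 3.8 ft from P.
Moments about P: Q_y·6.8 − (9.46·2.4)·3.8 − 20·5.1 = 0 → Q_y = 188.2752/6.8 = 27.6875 ≈ 27.69 kip.
ΣF_y = 0: P_y + 27.6875 − 9.46·2.4 − 20 = 0 → P_y = 15.02 kip.
ΣF_x = 0: no horizontal applied forces, so P_x = 0.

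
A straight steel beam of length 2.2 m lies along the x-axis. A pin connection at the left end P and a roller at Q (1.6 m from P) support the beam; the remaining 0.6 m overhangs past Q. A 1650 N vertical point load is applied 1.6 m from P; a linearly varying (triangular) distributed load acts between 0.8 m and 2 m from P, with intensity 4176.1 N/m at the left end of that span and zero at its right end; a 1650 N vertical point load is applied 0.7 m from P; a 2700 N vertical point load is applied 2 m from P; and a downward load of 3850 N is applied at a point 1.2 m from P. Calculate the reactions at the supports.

P_x = 0, P_y = 1842 N, Q_y = 10510 N

Resultant of the triangular load: ½ × 4176.1 × 1.2 = 2505.66 N, acting at 1.2 m from P (one-third of the span from the peak).
Moments about P: Q_y·1.6 − 1650·1.6 − (½·4176.1·1.2)·1.2 − 1650·0.7 − 2700·2 − 3850·1.2 = 0 → Q_y = 16821.792/1.6 = 10513.6 ≈ 10510 N.
ΣF_y = 0: P_y + 10513.6 − 1650 − ½·4176.1·1.2 − 1650 − 2700 − 3850 = 0 → P_y = 1842 N.
ΣF_x = 0: no horizontal applied forces, so P_x = 0.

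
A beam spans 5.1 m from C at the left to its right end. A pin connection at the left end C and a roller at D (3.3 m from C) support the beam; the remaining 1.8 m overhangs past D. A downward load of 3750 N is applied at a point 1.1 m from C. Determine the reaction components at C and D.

C_x = 0, C_y = 2500 N, D_y = 1250 N

Moments about C: D_y·3.3 − 3750·1.1 = 0 → D_y = 4125/3.3 = 1250 N.
ΣF_y = 0: C_y + 1250 − 3750 = 0 → C_y = 2500 N.
ΣF_x = 0: no horizontal applied forces, so C_x = 0.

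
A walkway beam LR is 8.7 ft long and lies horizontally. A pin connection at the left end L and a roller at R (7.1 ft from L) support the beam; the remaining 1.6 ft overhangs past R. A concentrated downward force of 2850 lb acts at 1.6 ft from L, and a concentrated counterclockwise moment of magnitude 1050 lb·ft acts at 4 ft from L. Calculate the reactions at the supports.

L_x = 0, L_y = 2356 lb, R_y = 494.4 lb

ΣM about L: R_y·7.1 − 2850·1.6 + 1050 = 0 → R_y = 3510/7.1 = 494.366 ≈ 494.4 lb.
ΣF_y = 0: L_y + 494.366 − 2850 = 0 → L_y = 2356 lb.
ΣF_x = 0: no horizontal applied forces, so L_x = 0.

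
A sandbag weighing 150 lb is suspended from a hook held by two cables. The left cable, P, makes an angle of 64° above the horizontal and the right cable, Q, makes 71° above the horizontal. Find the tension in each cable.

T_P = 69.06 lb, T_Q = 92.99 lb

ΣF_x = 0: −T_P·cos64° + T_Q·cos71° = 0 → T_Q = 1.34648·T_P.
ΣF_y = 0: T_P·sin64° + T_Q·sin71° = 150.
Substitute: T_P·(0.898794 + 1.34648·0.945519) = 150 → T_P = 69.0634 ≈ 69.06 lb.
Then T_Q = 1.34648 × 69.0634 = 92.99 lb.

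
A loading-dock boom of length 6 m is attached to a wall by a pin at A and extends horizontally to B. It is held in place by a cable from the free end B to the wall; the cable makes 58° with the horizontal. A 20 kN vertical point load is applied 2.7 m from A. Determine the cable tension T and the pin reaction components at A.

ΣM about A: T·sin58°·6 − 20·2.7 = 0 → T = 54/(6·0.848048) = 10.6126 ≈ 10.61 kN.
ΣF_x = 0: A_x − T·cos58° = 0 → A_x = 10.6126 × 0.529919 = 5.624 kN.
ΣF_y = 0: A_y + T·sin58° − 20 = 0 → A_y = 20 − 10.6126 × 0.848048 = 11.00 kN.

T = 10.61 kN, A_x = 5.624 kN, A_y = 11.00 kN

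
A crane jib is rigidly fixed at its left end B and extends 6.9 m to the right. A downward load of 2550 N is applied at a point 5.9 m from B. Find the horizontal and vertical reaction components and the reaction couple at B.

B_x = 0, B_y = 2550 N, M_B = 15040 N·m

ΣF_x = 0: B_x = 0.
ΣF_y = 0: B_y − 2550 = 0 → B_y = 2550 N.
ΣM about B: M_B − 2550·5.9 = 0 → M_B = 15040 N·m.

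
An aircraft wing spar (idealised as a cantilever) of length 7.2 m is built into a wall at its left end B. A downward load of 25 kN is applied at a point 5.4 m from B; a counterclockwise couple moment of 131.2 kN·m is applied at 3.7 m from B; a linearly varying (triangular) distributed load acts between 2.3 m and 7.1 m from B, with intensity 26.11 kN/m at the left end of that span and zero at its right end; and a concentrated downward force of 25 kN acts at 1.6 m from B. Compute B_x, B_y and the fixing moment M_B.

Resultant of the triangular load: ½ × 26.11 × 4.8 = 62.664 kN, acting at 3.9 m from B (one-third of the span from the peak).
ΣF_x = 0: B_x = 0.
ΣF_y = 0: B_y − 25 − ½·26.11·4.8 − 25 = 0 → B_y = 112.7 kN.
ΣM about B: M_B − 25·5.4 + 131.2 − (½·26.11·4.8)·3.9 − 25·1.6 = 0 → M_B = 288.2 kN·m.

B_x = 0, B_y = 112.7 kN, M_B = 288.2 kN·m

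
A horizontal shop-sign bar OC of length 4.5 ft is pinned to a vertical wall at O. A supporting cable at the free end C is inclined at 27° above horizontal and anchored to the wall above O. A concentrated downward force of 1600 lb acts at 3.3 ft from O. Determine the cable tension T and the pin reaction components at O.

ΣM about O: T·sin27°·4.5 − 1600·3.3 = 0 → T = 5280/(4.5·0.45399) = 2584.49 ≈ 2584 lb.
ΣF_x = 0: O_x − T·cos27° = 0 → O_x = 2584.49 × 0.891007 = 2303 lb.
ΣF_y = 0: O_y + T·sin27° − 1600 = 0 → O_y = 1600 − 2584.49 × 0.45399 = 426.7 lb.

T = 2584 lb, O_x = 2303 lb, O_y = 426.7 lb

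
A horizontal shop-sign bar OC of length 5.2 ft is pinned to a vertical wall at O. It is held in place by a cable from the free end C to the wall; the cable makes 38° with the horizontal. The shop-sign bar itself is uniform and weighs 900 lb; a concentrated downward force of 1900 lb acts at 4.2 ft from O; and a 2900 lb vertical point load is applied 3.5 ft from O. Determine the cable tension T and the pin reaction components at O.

T = 6394 lb, O_x = 5039 lb, O_y = 1763 lb

ΣM about O: T·sin38°·5.2 − 900·2.6 − 1900·4.2 − 2900·3.5 = 0 → T = 20470/(5.2·0.615661) = 6394 lb.
ΣF_x = 0: O_x − T·cos38° = 0 → O_x = 6394 × 0.788011 = 5039 lb.
ΣF_y = 0: O_y + T·sin38° − 900 − 1900 − 2900 = 0 → O_y = 5700 − 6394 × 0.615661 = 1763 lb.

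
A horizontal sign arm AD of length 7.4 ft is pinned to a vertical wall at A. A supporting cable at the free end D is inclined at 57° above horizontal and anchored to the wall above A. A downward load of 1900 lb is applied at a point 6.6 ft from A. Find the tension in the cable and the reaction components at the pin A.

ΣM about A: T·sin57°·7.4 − 1900·6.6 = 0 → T = 12540/(7.4·0.838671) = 2020.57 ≈ 2021 lb.
ΣF_x = 0: A_x − T·cos57° = 0 → A_x = 2020.57 × 0.544639 = 1100 lb.
ΣF_y = 0: A_y + T·sin57° − 1900 = 0 → A_y = 1900 − 2020.57 × 0.838671 = 205.4 lb.

T = 2021 lb, A_x = 1100 lb, A_y = 205.4 lb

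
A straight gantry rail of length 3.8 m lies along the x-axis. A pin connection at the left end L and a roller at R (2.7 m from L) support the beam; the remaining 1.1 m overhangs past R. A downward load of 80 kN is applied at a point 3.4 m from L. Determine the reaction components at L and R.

L_x = 0, L_y = -20.74 kN, R_y = 100.7 kN

Moments about L: R_y·2.7 − 80·3.4 = 0 → R_y = 272/2.7 = 100.741 ≈ 100.7 kN.
ΣF_y = 0: L_y + 100.741 − 80 = 0 → L_y = -20.74 kN.
ΣF_x = 0: no horizontal applied forces, so L_x = 0.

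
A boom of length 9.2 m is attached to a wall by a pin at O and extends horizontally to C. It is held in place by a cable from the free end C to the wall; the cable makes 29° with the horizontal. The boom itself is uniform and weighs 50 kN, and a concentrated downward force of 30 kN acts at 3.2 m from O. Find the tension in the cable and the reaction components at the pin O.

ΣM about O: T·sin29°·9.2 − 50·4.6 − 30·3.2 = 0 → T = 326/(9.2·0.48481) = 73.09 kN.
ΣF_x = 0: O_x − T·cos29° = 0 → O_x = 73.09 × 0.87462 = 63.93 kN.
ΣF_y = 0: O_y + T·sin29° − 50 − 30 = 0 → O_y = 80 − 73.09 × 0.48481 = 44.57 kN.

T = 73.09 kN, O_x = 63.93 kN, O_y = 44.57 kN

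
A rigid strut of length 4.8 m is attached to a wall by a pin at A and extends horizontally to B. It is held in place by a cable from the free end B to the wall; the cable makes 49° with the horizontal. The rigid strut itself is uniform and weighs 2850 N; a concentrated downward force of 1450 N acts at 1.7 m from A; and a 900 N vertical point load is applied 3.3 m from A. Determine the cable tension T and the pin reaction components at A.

T = 3388 N, A_x = 2223 N, A_y = 2643 N

ΣM about A: T·sin49°·4.8 − 2850·2.4 − 1450·1.7 − 900·3.3 = 0 → T = 12275/(4.8·0.75471) = 3388.44 ≈ 3388 N.
ΣF_x = 0: A_x − T·cos49° = 0 → A_x = 3388.44 × 0.656059 = 2223 N.
ΣF_y = 0: A_y + T·sin49° − 2850 − 1450 − 900 = 0 → A_y = 5200 − 3388.44 × 0.75471 = 2643 N.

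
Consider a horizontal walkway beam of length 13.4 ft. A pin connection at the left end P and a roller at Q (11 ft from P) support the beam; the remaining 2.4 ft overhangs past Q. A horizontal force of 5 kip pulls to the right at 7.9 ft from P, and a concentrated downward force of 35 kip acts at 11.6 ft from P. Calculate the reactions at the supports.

P_x = -5.000 kip, P_y = -1.909 kip, Q_y = 36.91 kip

ΣM about P: Q_y·11 − 35·11.6 = 0 → Q_y = 406/11 = 36.9091 ≈ 36.91 kip.
ΣF_y = 0: P_y + 36.9091 − 35 = 0 → P_y = -1.909 kip.
ΣF_x = 0: P_x + 5 = 0 → P_x = -5.000 kip.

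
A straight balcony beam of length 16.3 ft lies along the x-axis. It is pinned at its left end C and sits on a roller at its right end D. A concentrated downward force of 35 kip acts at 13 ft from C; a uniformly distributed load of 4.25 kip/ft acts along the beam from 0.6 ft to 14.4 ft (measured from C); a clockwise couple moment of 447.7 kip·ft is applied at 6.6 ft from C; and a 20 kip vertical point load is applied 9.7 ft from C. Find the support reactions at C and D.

Resultant of the distributed load: 4.25 × 13.8 = 58.65 kip at 7.5 ft from C.
Taking moments about C: D_y·16.3 − 35·13 − (4.25·13.8)·7.5 − 447.7 − 20·9.7 = 0 → D_y = 1536.575/16.3 = 94.2684 ≈ 94.27 kip.
ΣF_y = 0: C_y + 94.2684 − 35 − 4.25·13.8 − 20 = 0 → C_y = 19.38 kip.
ΣF_x = 0: no horizontal applied forces, so C_x = 0.

C_x = 0, C_y = 19.38 kip, D_y = 94.27 kip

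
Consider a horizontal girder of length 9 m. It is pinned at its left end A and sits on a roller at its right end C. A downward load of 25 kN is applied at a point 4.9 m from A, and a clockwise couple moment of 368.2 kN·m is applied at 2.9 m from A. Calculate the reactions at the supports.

A_x = 0, A_y = -29.52 kN, C_y = 54.52 kN

ΣM about A: C_y·9 − 25·4.9 − 368.2 = 0 → C_y = 490.7/9 = 54.5222 ≈ 54.52 kN.
ΣF_y = 0: A_y + 54.5222 − 25 = 0 → A_y = -29.52 kN.
ΣF_x = 0: no horizontal applied forces, so A_x = 0.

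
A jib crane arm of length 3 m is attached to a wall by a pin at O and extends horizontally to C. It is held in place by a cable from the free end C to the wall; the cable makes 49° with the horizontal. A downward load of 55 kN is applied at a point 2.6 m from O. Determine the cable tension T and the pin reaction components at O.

ΣM about O: T·sin49°·3 − 55·2.6 = 0 → T = 143/(3·0.75471) = 63.1589 ≈ 63.16 kN.
ΣF_x = 0: O_x − T·cos49° = 0 → O_x = 63.1589 × 0.656059 = 41.44 kN.
ΣF_y = 0: O_y + T·sin49° − 55 = 0 → O_y = 55 − 63.1589 × 0.75471 = 7.333 kN.

T = 63.16 kN, O_x = 41.44 kN, O_y = 7.333 kN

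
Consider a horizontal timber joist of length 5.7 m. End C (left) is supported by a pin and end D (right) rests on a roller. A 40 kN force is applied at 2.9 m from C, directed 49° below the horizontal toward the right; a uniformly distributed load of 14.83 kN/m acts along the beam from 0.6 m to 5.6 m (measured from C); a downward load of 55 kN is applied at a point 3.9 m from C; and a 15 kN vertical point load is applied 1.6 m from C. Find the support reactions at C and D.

Resultant of the distributed load: 14.83 × 5 = 74.15 kN at 3.1 m from C.
Taking moments about C: D_y·5.7 − 40·sin49°·2.9 − (14.83·5)·3.1 − 55·3.9 − 15·1.6 = 0 → D_y = 555.911/5.7 = 97.5282 ≈ 97.53 kN.
ΣF_y = 0: C_y + 97.5282 − 40·sin49° − 14.83·5 − 55 − 15 = 0 → C_y = 76.81 kN.
ΣF_x = 0: C_x + 40·cos49° = 0 → C_x = -26.24 kN.

C_x = -26.24 kN, C_y = 76.81 kN, D_y = 97.53 kN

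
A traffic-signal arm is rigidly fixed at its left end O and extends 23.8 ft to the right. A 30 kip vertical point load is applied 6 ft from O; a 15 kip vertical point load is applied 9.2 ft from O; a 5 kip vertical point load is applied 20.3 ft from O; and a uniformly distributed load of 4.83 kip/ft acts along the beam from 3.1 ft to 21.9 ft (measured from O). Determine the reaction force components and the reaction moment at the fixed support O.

O_x = 0, O_y = 140.8 kip, M_O = 1555 kip·ft

Resultant of the distributed load: 4.83 × 18.8 = 90.804 kip at 12.5 ft from O.
ΣF_x = 0: O_x = 0.
ΣF_y = 0: O_y − 30 − 15 − 5 − 4.83·18.8 = 0 → O_y = 140.8 kip.
ΣM about O: M_O − 30·6 − 15·9.2 − 5·20.3 − (4.83·18.8)·12.5 = 0 → M_O = 1555 kip·ft.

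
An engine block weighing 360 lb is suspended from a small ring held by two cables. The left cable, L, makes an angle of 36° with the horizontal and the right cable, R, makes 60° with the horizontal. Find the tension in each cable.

ΣF_x = 0: −T_L·cos36° + T_R·cos60° = 0 → T_R = 1.61803·T_L.
ΣF_y = 0: T_L·sin36° + T_R·sin60° = 360.
Substitute: T_L·(0.587785 + 1.61803·0.866025) = 360 → T_L = 180.992 ≈ 181.0 lb.
Then T_R = 1.61803 × 180.992 = 292.9 lb.

T_L = 181.0 lb, T_R = 292.9 lb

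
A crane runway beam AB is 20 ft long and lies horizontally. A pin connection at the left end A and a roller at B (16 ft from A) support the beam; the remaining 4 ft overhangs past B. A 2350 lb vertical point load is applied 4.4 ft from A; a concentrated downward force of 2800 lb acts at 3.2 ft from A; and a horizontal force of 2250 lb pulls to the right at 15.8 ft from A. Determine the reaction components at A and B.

A_x = -2250 lb, A_y = 3944 lb, B_y = 1206 lb

Taking moments about A: B_y·16 − 2350·4.4 − 2800·3.2 = 0 → B_y = 19300/16 = 1206.25 ≈ 1206 lb.
ΣF_y = 0: A_y + 1206.25 − 2350 − 2800 = 0 → A_y = 3944 lb.
ΣF_x = 0: A_x + 2250 = 0 → A_x = -2250 lb.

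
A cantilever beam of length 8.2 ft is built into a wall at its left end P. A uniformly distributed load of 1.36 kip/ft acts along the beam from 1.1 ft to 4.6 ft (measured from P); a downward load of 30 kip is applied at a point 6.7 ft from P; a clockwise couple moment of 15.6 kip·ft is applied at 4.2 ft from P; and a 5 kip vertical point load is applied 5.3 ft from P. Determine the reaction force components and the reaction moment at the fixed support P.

P_x = 0, P_y = 39.76 kip, M_P = 256.7 kip·ft

Resultant of the distributed load: 1.36 × 3.5 = 4.76 kip at 2.85 ft from P.
ΣF_x = 0: P_x = 0.
ΣF_y = 0: P_y − 1.36·3.5 − 30 − 5 = 0 → P_y = 39.76 kip.
ΣM about P: M_P − (1.36·3.5)·2.85 − 30·6.7 − 15.6 − 5·5.3 = 0 → M_P = 256.7 kip·ft.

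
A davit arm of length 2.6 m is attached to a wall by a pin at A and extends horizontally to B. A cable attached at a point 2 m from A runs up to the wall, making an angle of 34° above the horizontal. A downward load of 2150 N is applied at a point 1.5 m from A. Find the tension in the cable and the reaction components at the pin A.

ΣM about A: T·sin34°·2 − 2150·1.5 = 0 → T = 3225/(2·0.559193) = 2883.62 ≈ 2884 N.
ΣF_x = 0: A_x − T·cos34° = 0 → A_x = 2883.62 × 0.829038 = 2391 N.
ΣF_y = 0: A_y + T·sin34° − 2150 = 0 → A_y = 2150 − 2883.62 × 0.559193 = 537.5 N.

T = 2884 N, A_x = 2391 N, A_y = 537.5 N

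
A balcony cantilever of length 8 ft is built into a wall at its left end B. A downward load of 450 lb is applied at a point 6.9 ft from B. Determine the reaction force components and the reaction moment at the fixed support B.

ΣF_x = 0: B_x = 0.
ΣF_y = 0: B_y − 450 = 0 → B_y = 450.0 lb.
ΣM about B: M_B − 450·6.9 = 0 → M_B = 3105 lb·ft.

B_x = 0, B_y = 450.0 lb, M_B = 3105 lb·ft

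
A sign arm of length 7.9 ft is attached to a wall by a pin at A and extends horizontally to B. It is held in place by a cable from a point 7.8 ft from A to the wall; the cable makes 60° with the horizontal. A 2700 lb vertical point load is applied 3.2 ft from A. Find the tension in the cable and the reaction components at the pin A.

ΣM about A: T·sin60°·7.8 − 2700·3.2 = 0 → T = 8640/(7.8·0.866025) = 1279.05 ≈ 1279 lb.
ΣF_x = 0: A_x − T·cos60° = 0 → A_x = 1279.05 × 0.5 = 639.5 lb.
ΣF_y = 0: A_y + T·sin60° − 2700 = 0 → A_y = 2700 − 1279.05 × 0.866025 = 1592 lb.

T = 1279 lb, A_x = 639.5 lb, A_y = 1592 lb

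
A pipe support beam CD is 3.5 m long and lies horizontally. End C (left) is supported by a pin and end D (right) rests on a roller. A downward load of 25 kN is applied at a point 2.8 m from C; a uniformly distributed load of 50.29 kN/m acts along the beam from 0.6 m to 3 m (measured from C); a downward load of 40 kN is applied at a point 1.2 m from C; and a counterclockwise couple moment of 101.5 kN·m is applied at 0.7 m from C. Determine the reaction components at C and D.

Resultant of the distributed load: 50.29 × 2.4 = 120.696 kN at 1.8 m from C.
Taking moments about C: D_y·3.5 − 25·2.8 − (50.29·2.4)·1.8 − 40·1.2 + 101.5 = 0 → D_y = 233.7528/3.5 = 66.7865 ≈ 66.79 kN.
ΣF_y = 0: C_y + 66.7865 − 25 − 50.29·2.4 − 40 = 0 → C_y = 118.9 kN.
ΣF_x = 0: no horizontal applied forces, so C_x = 0.

C_x = 0, C_y = 118.9 kN, D_y = 66.79 kN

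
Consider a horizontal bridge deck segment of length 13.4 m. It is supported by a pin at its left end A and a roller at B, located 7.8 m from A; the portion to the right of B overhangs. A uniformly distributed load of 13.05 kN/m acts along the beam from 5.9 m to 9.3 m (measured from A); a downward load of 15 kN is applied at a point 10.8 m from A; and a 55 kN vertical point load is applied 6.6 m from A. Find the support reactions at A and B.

A_x = 0, A_y = 3.830 kN, B_y = 110.5 kN

Resultant of the distributed load: 13.05 × 3.4 = 44.37 kN at 7.6 m from A.
Moments about A: B_y·7.8 − (13.05·3.4)·7.6 − 15·10.8 − 55·6.6 = 0 → B_y = 862.212/7.8 = 110.54 ≈ 110.5 kN.
ΣF_y = 0: A_y + 110.54 − 13.05·3.4 − 15 − 55 = 0 → A_y = 3.830 kN.
ΣF_x = 0: no horizontal applied forces, so A_x = 0.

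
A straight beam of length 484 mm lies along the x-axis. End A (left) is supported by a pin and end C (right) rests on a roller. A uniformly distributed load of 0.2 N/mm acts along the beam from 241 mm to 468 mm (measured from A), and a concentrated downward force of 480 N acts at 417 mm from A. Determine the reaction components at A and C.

A_x = 0, A_y = 78.59 N, C_y = 446.8 N

Resultant of the distributed load: 0.2 × 227 = 45.4 N at 354.5 mm from A.
Taking moments about A: C_y·484 − (0.2·227)·354.5 − 480·417 = 0 → C_y = 216254.3/484 = 446.806 ≈ 446.8 N.
ΣF_y = 0: A_y + 446.806 − 0.2·227 − 480 = 0 → A_y = 78.59 N.
ΣF_x = 0: no horizontal applied forces, so A_x = 0.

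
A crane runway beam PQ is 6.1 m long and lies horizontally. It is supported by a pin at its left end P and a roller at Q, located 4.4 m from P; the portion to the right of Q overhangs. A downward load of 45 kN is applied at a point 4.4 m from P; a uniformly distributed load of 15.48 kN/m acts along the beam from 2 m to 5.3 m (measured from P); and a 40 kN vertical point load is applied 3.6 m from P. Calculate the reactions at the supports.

Resultant of the distributed load: 15.48 × 3.3 = 51.084 kN at 3.65 m from P.
ΣM about P: Q_y·4.4 − 45·4.4 − (15.48·3.3)·3.65 − 40·3.6 = 0 → Q_y = 528.4566/4.4 = 120.104 ≈ 120.1 kN.
ΣF_y = 0: P_y + 120.104 − 45 − 15.48·3.3 − 40 = 0 → P_y = 15.98 kN.
ΣF_x = 0: no horizontal applied forces, so P_x = 0.

P_x = 0, P_y = 15.98 kN, Q_y = 120.1 kN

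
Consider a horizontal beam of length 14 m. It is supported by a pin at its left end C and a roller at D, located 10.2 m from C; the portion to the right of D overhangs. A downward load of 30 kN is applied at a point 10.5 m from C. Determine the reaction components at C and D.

C_x = 0, C_y = -0.8824 kN, D_y = 30.88 kN

Taking moments about C: D_y·10.2 − 30·10.5 = 0 → D_y = 315/10.2 = 30.8824 ≈ 30.88 kN.
ΣF_y = 0: C_y + 30.8824 − 30 = 0 → C_y = -0.8824 kN.
ΣF_x = 0: no horizontal applied forces, so C_x = 0.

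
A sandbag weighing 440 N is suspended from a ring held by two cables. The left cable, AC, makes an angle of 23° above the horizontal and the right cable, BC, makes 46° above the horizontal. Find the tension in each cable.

ΣF_x = 0: −T_AC·cos23° + T_BC·cos46° = 0 → T_BC = 1.32512·T_AC.
ΣF_y = 0: T_AC·sin23° + T_BC·sin46° = 440.
Substitute: T_AC·(0.390731 + 1.32512·0.71934) = 440 → T_AC = 327.395 ≈ 327.4 N.
Then T_BC = 1.32512 × 327.395 = 433.8 N.

T_AC = 327.4 N, T_BC = 433.8 N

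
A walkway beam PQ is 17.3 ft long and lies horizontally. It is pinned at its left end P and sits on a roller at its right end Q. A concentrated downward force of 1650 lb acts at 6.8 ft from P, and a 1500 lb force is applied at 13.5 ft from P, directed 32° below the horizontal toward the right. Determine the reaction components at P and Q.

Moments about P: Q_y·17.3 − 1650·6.8 − 1500·sin32°·13.5 = 0 → Q_y = 21950.9/17.3 = 1268.84 ≈ 1269 lb.
ΣF_y = 0: P_y + 1268.84 − 1650 − 1500·sin32° = 0 → P_y = 1176 lb.
ΣF_x = 0: P_x + 1500·cos32° = 0 → P_x = -1272 lb.

P_x = -1272 lb, P_y = 1176 lb, Q_y = 1269 lb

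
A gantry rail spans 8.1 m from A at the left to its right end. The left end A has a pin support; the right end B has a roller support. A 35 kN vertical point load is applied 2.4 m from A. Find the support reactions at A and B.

A_x = 0, A_y = 24.63 kN, B_y = 10.37 kN

ΣM about A: B_y·8.1 − 35·2.4 = 0 → B_y = 84/8.1 = 10.3704 ≈ 10.37 kN.
ΣF_y = 0: A_y + 10.3704 − 35 = 0 → A_y = 24.63 kN.
ΣF_x = 0: no horizontal applied forces, so A_x = 0.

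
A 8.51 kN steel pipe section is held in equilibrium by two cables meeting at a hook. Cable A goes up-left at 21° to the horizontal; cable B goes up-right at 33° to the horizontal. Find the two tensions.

ΣF_x = 0: −T_A·cos21° + T_B·cos33° = 0 → T_B = 1.11317·T_A.
ΣF_y = 0: T_A·sin21° + T_B·sin33° = 8.51.
Substitute: T_A·(0.358368 + 1.11317·0.544639) = 8.51 → T_A = 8.82191 ≈ 8.822 kN.
Then T_B = 1.11317 × 8.82191 = 9.820 kN.

T_A = 8.822 kN, T_B = 9.820 kN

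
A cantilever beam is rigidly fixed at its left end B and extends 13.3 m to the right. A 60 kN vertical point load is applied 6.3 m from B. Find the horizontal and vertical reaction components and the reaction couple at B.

ΣF_x = 0: B_x = 0.
ΣF_y = 0: B_y − 60 = 0 → B_y = 60.00 kN.
ΣM about B: M_B − 60·6.3 = 0 → M_B = 378.0 kN·m.

B_x = 0, B_y = 60.00 kN, M_B = 378.0 kN·m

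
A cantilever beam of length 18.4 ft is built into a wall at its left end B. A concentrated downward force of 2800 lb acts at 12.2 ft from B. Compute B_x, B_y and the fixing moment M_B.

B_x = 0, B_y = 2800 lb, M_B = 34160 lb·ft

ΣF_x = 0: B_x = 0.
ΣF_y = 0: B_y − 2800 = 0 → B_y = 2800 lb.
ΣM about B: M_B − 2800·12.2 = 0 → M_B = 34160 lb·ft.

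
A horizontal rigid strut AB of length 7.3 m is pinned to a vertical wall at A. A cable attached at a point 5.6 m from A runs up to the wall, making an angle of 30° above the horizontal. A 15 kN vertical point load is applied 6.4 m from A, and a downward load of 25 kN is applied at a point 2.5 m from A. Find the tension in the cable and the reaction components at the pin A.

T = 56.61 kN, A_x = 49.02 kN, A_y = 11.70 kN

ΣM about A: T·sin30°·5.6 − 15·6.4 − 25·2.5 = 0 → T = 158.5/(5.6·0.5) = 56.6071 ≈ 56.61 kN.
ΣF_x = 0: A_x − T·cos30° = 0 → A_x = 56.6071 × 0.866025 = 49.02 kN.
ΣF_y = 0: A_y + T·sin30° − 15 − 25 = 0 → A_y = 40 − 56.6071 × 0.5 = 11.70 kN.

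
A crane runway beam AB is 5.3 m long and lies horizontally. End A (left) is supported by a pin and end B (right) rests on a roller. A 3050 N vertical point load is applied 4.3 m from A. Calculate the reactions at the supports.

Moments about A: B_y·5.3 − 3050·4.3 = 0 → B_y = 13115/5.3 = 2474.53 ≈ 2475 N.
ΣF_y = 0: A_y + 2474.53 − 3050 = 0 → A_y = 575.5 N.
ΣF_x = 0: no horizontal applied forces, so A_x = 0.

A_x = 0, A_y = 575.5 N, B_y = 2475 N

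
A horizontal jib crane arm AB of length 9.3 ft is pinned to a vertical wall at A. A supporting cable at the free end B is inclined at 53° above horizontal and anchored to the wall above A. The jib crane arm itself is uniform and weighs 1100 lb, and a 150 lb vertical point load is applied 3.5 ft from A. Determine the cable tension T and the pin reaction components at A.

ΣM about A: T·sin53°·9.3 − 1100·4.65 − 150·3.5 = 0 → T = 5640/(9.3·0.798636) = 759.359 ≈ 759.4 lb.
ΣF_x = 0: A_x − T·cos53° = 0 → A_x = 759.359 × 0.601815 = 457.0 lb.
ΣF_y = 0: A_y + T·sin53° − 1100 − 150 = 0 → A_y = 1250 − 759.359 × 0.798636 = 643.5 lb.

T = 759.4 lb, A_x = 457.0 lb, A_y = 643.5 lb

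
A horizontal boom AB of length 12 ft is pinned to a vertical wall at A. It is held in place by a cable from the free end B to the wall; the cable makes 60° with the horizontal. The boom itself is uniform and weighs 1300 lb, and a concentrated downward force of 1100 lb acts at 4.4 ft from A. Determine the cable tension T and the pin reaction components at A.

T = 1216 lb, A_x = 608.1 lb, A_y = 1347 lb

ΣM about A: T·sin60°·12 − 1300·6 − 1100·4.4 = 0 → T = 12640/(12·0.866025) = 1216.29 ≈ 1216 lb.
ΣF_x = 0: A_x − T·cos60° = 0 → A_x = 1216.29 × 0.5 = 608.1 lb.
ΣF_y = 0: A_y + T·sin60° − 1300 − 1100 = 0 → A_y = 2400 − 1216.29 × 0.866025 = 1347 lb.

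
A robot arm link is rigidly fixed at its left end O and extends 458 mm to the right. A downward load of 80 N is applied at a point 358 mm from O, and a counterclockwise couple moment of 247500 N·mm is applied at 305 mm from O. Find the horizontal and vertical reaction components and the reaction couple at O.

ΣF_x = 0: O_x = 0.
ΣF_y = 0: O_y − 80 = 0 → O_y = 80.00 N.
ΣM about O: M_O − 80·358 + 247500 = 0 → M_O = -218900 N·mm.

O_x = 0, O_y = 80.00 N, M_O = -218900 N·mm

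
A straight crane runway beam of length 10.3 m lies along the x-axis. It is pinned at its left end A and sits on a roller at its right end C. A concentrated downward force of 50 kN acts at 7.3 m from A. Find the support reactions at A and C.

A_x = 0, A_y = 14.56 kN, C_y = 35.44 kN

Taking moments about A: C_y·10.3 − 50·7.3 = 0 → C_y = 365/10.3 = 35.4369 ≈ 35.44 kN.
ΣF_y = 0: A_y + 35.4369 − 50 = 0 → A_y = 14.56 kN.
ΣF_x = 0: no horizontal applied forces, so A_x = 0.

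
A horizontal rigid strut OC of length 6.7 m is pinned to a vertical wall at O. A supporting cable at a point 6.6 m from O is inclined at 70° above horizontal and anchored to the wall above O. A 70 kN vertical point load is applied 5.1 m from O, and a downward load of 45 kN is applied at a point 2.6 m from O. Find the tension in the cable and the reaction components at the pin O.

ΣM about O: T·sin70°·6.6 − 70·5.1 − 45·2.6 = 0 → T = 474/(6.6·0.939693) = 76.4273 ≈ 76.43 kN.
ΣF_x = 0: O_x − T·cos70° = 0 → O_x = 76.4273 × 0.34202 = 26.14 kN.
ΣF_y = 0: O_y + T·sin70° − 70 − 45 = 0 → O_y = 115 − 76.4273 × 0.939693 = 43.18 kN.

T = 76.43 kN, O_x = 26.14 kN, O_y = 43.18 kN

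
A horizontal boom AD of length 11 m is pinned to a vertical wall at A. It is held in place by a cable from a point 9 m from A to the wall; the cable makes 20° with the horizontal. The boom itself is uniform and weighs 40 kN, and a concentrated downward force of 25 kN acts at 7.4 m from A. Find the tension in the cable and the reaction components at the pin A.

ΣM about A: T·sin20°·9 − 40·5.5 − 25·7.4 = 0 → T = 405/(9·0.34202) = 131.571 ≈ 131.6 kN.
ΣF_x = 0: A_x − T·cos20° = 0 → A_x = 131.571 × 0.939693 = 123.6 kN.
ΣF_y = 0: A_y + T·sin20° − 40 − 25 = 0 → A_y = 65 − 131.571 × 0.34202 = 20.00 kN.

T = 131.6 kN, A_x = 123.6 kN, A_y = 20.00 kN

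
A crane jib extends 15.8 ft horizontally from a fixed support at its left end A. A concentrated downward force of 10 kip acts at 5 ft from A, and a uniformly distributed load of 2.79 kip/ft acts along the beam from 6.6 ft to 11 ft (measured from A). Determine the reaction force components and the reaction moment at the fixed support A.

A_x = 0, A_y = 22.28 kip, M_A = 158.0 kip·ft

Resultant of the distributed load: 2.79 × 4.4 = 12.276 kip at 8.8 ft from A.
ΣF_x = 0: A_x = 0.
ΣF_y = 0: A_y − 10 − 2.79·4.4 = 0 → A_y = 22.28 kip.
ΣM about A: M_A − 10·5 − (2.79·4.4)·8.8 = 0 → M_A = 158.0 kip·ft.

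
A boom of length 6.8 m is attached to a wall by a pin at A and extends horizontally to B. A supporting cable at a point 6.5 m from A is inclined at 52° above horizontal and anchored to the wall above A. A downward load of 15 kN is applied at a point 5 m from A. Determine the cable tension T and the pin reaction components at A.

T = 14.64 kN, A_x = 9.015 kN, A_y = 3.462 kN

ΣM about A: T·sin52°·6.5 − 15·5 = 0 → T = 75/(6.5·0.788011) = 14.6425 ≈ 14.64 kN.
ΣF_x = 0: A_x − T·cos52° = 0 → A_x = 14.6425 × 0.615661 = 9.015 kN.
ΣF_y = 0: A_y + T·sin52° − 15 = 0 → A_y = 15 − 14.6425 × 0.788011 = 3.462 kN.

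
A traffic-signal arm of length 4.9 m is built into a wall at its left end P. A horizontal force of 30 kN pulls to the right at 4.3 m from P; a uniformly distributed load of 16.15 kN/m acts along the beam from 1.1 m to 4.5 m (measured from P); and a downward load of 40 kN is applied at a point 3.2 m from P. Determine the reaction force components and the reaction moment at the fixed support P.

P_x = -30.00 kN, P_y = 94.91 kN, M_P = 281.7 kN·m

Resultant of the distributed load: 16.15 × 3.4 = 54.91 kN at 2.8 m from P.
ΣF_x = 0: P_x + 30 = 0 → P_x = -30.00 kN.
ΣF_y = 0: P_y − 16.15·3.4 − 40 = 0 → P_y = 94.91 kN.
ΣM about P: M_P − (16.15·3.4)·2.8 − 40·3.2 = 0 → M_P = 281.7 kN·m.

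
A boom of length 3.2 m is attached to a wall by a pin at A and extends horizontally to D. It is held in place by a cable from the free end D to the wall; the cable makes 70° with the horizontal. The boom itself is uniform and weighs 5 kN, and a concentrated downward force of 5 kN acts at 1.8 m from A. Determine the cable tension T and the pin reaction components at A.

T = 5.653 kN, A_x = 1.934 kN, A_y = 4.688 kN

ΣM about A: T·sin70°·3.2 − 5·1.6 − 5·1.8 = 0 → T = 17/(3.2·0.939693) = 5.65344 ≈ 5.653 kN.
ΣF_x = 0: A_x − T·cos70° = 0 → A_x = 5.65344 × 0.34202 = 1.934 kN.
ΣF_y = 0: A_y + T·sin70° − 5 − 5 = 0 → A_y = 10 − 5.65344 × 0.939693 = 4.688 kN.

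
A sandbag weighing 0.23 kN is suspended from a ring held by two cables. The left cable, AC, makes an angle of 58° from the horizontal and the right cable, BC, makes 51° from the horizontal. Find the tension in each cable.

T_AC = 0.1531 kN, T_BC = 0.1289 kN

ΣF_x = 0: −T_AC·cos58° + T_BC·cos51° = 0 → T_BC = 0.84205·T_AC.
ΣF_y = 0: T_AC·sin58° + T_BC·sin51° = 0.23.
Substitute: T_AC·(0.848048 + 0.84205·0.777146) = 0.23 → T_AC = 0.153084 ≈ 0.1531 kN.
Then T_BC = 0.84205 × 0.153084 = 0.1289 kN.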